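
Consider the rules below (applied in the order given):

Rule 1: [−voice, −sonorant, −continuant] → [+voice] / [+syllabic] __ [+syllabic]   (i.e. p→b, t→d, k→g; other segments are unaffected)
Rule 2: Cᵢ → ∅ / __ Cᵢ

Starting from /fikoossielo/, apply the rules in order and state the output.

figoosielo

Rule 1 (intervocalic voicing): /k/ is a voiceless stop between vowels /i/ and /o/, so it voices to [g]. /fikoossielo/ → figoossielo.
Rule 2 (degemination): /ss/ is a geminate; the first /s/ deletes. /figoossielo/ → figoosielo.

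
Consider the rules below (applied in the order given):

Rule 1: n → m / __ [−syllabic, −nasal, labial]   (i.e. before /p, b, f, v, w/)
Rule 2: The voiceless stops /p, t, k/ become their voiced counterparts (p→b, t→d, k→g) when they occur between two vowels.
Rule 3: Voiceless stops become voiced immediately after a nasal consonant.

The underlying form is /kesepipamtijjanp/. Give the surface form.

kesebibamdijjamb

Rule 1 (nasal place assimilation): /n/ precedes the labial consonant /p/, so it assimilates in place to [m]. /kesepipamtijjanp/ → kesepipamtijjamp.
Rule 2 (intervocalic voicing): /p/ is a voiceless stop between vowels /e/ and /i/, so it voices to [b]. /p/ is a voiceless stop between vowels /i/ and /a/, so it voices to [b]. /kesepipamtijjamp/ → kesebibamtijjamp.
Rule 3 (post-nasal voicing): /t/ is a voiceless stop immediately after the nasal /m/, so it voices to [d]. /p/ is a voiceless stop immediately after the nasal /m/, so it voices to [b]. /kesebibamtijjamp/ → kesebibamdijjamb.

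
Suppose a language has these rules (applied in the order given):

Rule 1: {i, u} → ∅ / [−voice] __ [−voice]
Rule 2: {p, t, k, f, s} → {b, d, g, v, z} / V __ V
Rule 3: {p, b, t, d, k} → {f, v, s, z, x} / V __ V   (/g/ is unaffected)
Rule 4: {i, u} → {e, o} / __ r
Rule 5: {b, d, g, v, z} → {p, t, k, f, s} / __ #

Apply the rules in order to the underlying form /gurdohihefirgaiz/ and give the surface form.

gordohhevergais

Rule 1 (high vowel syncope): /i/ is a high vowel flanked by voiceless consonants /h/ and /h/, so it deletes. /gurdohihefirgaiz/ → gurdohhefirgaiz.
Rule 2 (intervocalic voicing): /f/ is a voiceless obstruent between vowels /e/ and /i/, so it voices to [v]. /gurdohhefirgaiz/ → gurdohhevirgaiz.
Rule 3 (intervocalic spirantization): no segment meets the environment; /gurdohhevirgaiz/ is unchanged.
Rule 4 (pre-rhotic lowering): /u/ is a high vowel immediately before /r/, so it lowers to [o]. /i/ is a high vowel immediately before /r/, so it lowers to [e]. /gurdohhevirgaiz/ → gordohhevergaiz.
Rule 5 (final devoicing): /z/ is a voiced obstruent in word-final position, so it devoices to [s]. /gordohhevergaiz/ → gordohhevergais.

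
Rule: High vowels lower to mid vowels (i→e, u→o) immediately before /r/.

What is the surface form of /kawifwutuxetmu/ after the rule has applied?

No segment of /kawifwutuxetmu/ meets the structural description of the rule, so the form surfaces unchanged.

kawifwutuxetmu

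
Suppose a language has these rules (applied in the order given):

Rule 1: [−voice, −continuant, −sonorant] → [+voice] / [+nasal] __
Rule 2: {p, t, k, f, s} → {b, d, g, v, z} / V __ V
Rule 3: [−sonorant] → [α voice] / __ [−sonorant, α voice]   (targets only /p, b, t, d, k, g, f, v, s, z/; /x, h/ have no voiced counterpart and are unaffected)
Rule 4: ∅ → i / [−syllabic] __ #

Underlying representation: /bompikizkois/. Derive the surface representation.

bombigiskoisi

Rule 1 (post-nasal voicing): /p/ is a voiceless stop immediately after the nasal /m/, so it voices to [b]. /bompikizkois/ → bombikizkois.
Rule 2 (intervocalic voicing): /k/ is a voiceless obstruent between vowels /i/ and /i/, so it voices to [g]. /bombikizkois/ → bombigizkois.
Rule 3 (regressive voicing assimilation): /z/ precedes the voiceless obstruent /k/, so it devoices to [s] by assimilation. /bombigizkois/ → bombigiskois.
Rule 4 (final i-epenthesis): the form ends in the consonant /s/, so [i] is inserted word-finally. /bombigiskois/ → bombigiskoisi.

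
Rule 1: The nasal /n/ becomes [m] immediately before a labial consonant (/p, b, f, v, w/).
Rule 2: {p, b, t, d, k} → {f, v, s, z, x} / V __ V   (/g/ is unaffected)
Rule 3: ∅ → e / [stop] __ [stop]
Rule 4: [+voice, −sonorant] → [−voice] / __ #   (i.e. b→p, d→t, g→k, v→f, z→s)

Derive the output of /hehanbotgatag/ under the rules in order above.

Rule 1 (nasal place assimilation): /n/ precedes the labial consonant /b/, so it assimilates in place to [m]. /hehanbotgatag/ → hehambotgatag.
Rule 2 (intervocalic spirantization): /t/ is a stop between vowels /a/ and /a/, so it spirantizes to the fricative [s]. /hehambotgatag/ → hehambotgasag.
Rule 3 (stop-cluster e-epenthesis): /t/ and /g/ form a stop–stop cluster, so [e] is inserted between them. /hehambotgasag/ → hehambotegasag.
Rule 4 (final devoicing): /g/ is a voiced obstruent in word-final position, so it devoices to [k]. /hehambotegasag/ → hehambotegasak.

hehambotegasak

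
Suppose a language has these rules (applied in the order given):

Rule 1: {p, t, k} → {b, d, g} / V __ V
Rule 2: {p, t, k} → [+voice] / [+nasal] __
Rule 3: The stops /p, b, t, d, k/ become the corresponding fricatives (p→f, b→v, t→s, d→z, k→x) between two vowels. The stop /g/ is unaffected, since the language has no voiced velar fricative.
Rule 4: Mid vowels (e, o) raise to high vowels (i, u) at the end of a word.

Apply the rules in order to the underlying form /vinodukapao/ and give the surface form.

vinozugavau

Rule 1 (intervocalic voicing): /k/ is a voiceless stop between vowels /u/ and /a/, so it voices to [g]. /p/ is a voiceless stop between vowels /a/ and /a/, so it voices to [b]. /vinodukapao/ → vinodugabao.
Rule 2 (post-nasal voicing): no segment meets the environment; /vinodugabao/ is unchanged.
Rule 3 (intervocalic spirantization): /d/ is a stop between vowels /o/ and /u/, so it spirantizes to the fricative [z]. /b/ is a stop between vowels /a/ and /a/, so it spirantizes to the fricative [v]. /vinodugabao/ → vinozugavao.
Rule 4 (final vowel raising): /o/ is a mid vowel in word-final position, so it raises to [u]. /vinozugavao/ → vinozugavau.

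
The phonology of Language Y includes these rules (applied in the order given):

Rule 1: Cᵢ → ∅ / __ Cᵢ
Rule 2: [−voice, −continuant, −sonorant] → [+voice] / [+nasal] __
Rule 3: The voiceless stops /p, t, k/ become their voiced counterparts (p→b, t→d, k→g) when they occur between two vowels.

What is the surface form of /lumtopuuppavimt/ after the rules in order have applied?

Rule 1 (degemination): /pp/ is a geminate; the first /p/ deletes. /lumtopuuppavimt/ → lumtopuupavimt.
Rule 2 (post-nasal voicing): /t/ is a voiceless stop immediately after the nasal /m/, so it voices to [d]. /t/ is a voiceless stop immediately after the nasal /m/, so it voices to [d]. /lumtopuupavimt/ → lumdopuupavimd.
Rule 3 (intervocalic voicing): /p/ is a voiceless stop between vowels /o/ and /u/, so it voices to [b]. /p/ is a voiceless stop between vowels /u/ and /a/, so it voices to [b]. /lumdopuupavimd/ → lumdobuubavimd.

lumdobuubavimd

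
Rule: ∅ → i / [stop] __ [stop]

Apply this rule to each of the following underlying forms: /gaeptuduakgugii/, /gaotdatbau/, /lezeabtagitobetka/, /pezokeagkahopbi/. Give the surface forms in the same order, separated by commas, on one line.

/gaeptuduakgugii/: /p/ and /t/ form a stop–stop cluster, so [i] is inserted between them. /k/ and /g/ form a stop–stop cluster, so [i] is inserted between them. → [gaepituduakigugii].
/gaotdatbau/: /t/ and /d/ form a stop–stop cluster, so [i] is inserted between them. /t/ and /b/ form a stop–stop cluster, so [i] is inserted between them. → [gaotidatibau].
/lezeabtagitobetka/: /b/ and /t/ form a stop–stop cluster, so [i] is inserted between them. /t/ and /k/ form a stop–stop cluster, so [i] is inserted between them. → [lezeabitagitobetika].
/pezokeagkahopbi/: /g/ and /k/ form a stop–stop cluster, so [i] is inserted between them. /p/ and /b/ form a stop–stop cluster, so [i] is inserted between them. → [pezokeagikahopibi].

gaepituduakigugii, gaotidatibau, lezeabitagitobetika, pezokeagikahopibi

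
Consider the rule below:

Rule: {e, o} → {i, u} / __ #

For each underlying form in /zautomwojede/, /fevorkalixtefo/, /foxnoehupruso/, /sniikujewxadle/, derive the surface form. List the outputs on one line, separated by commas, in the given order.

/zautomwojede/: /e/ is a mid vowel in word-final position, so it raises to [i]. → [zautomwojedi].
/fevorkalixtefo/: /o/ is a mid vowel in word-final position, so it raises to [u]. → [fevorkalixtefu].
/foxnoehupruso/: /o/ is a mid vowel in word-final position, so it raises to [u]. → [foxnoehuprusu].
/sniikujewxadle/: /e/ is a mid vowel in word-final position, so it raises to [i]. → [sniikujewxadli].

zautomwojedi, fevorkalixtefu, foxnoehuprusu, sniikujewxadli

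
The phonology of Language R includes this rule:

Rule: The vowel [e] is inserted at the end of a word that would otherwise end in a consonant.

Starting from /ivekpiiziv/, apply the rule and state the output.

the form ends in the consonant /v/, so [e] is inserted word-finally.
Surface form: [ivekpiizive].

ivekpiizive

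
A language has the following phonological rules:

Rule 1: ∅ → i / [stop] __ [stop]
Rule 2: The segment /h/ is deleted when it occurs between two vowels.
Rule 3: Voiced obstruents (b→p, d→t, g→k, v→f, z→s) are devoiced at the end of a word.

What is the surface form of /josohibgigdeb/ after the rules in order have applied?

Rule 1 (stop-cluster i-epenthesis): /b/ and /g/ form a stop–stop cluster, so [i] is inserted between them. /g/ and /d/ form a stop–stop cluster, so [i] is inserted between them. /josohibgigdeb/ → josohibigigideb.
Rule 2 (intervocalic h-deletion): /h/ occurs between vowels /o/ and /i/, so it deletes. /josohibigigideb/ → josoibigigideb.
Rule 3 (final devoicing): /b/ is a voiced obstruent in word-final position, so it devoices to [p]. /josoibigigideb/ → josoibigigidep.

josoibigigidep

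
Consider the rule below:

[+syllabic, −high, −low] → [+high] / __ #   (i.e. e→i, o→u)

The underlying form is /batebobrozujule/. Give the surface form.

batebobrozujuli

Scanning /batebobrozujule/: /e/ at position 4 is not in the conditioning environment; /o/ at position 6 is not in the conditioning environment; /o/ at position 9 is not in the conditioning environment; /e/ is a mid vowel in word-final position, so it raises to [i].
Result: [batebobrozujuli].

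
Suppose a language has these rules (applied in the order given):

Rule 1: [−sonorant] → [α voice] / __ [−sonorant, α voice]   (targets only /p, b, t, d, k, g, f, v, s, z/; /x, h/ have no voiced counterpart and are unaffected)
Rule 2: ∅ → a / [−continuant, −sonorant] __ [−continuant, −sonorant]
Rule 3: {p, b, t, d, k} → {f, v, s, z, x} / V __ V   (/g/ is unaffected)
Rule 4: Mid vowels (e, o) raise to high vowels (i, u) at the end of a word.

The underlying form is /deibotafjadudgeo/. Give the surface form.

deivosafjazuzageu

Rule 1 (regressive voicing assimilation): no segment meets the environment; /deibotafjadudgeo/ is unchanged.
Rule 2 (stop-cluster a-epenthesis): /d/ and /g/ form a stop–stop cluster, so [a] is inserted between them. /deibotafjadudgeo/ → deibotafjadudageo.
Rule 3 (intervocalic spirantization): /b/ is a stop between vowels /i/ and /o/, so it spirantizes to the fricative [v]. /t/ is a stop between vowels /o/ and /a/, so it spirantizes to the fricative [s]. /d/ is a stop between vowels /a/ and /u/, so it spirantizes to the fricative [z]. /d/ is a stop between vowels /u/ and /a/, so it spirantizes to the fricative [z]. /deibotafjadudageo/ → deivosafjazuzageo.
Rule 4 (final vowel raising): /o/ is a mid vowel in word-final position, so it raises to [u]. /deivosafjazuzageo/ → deivosafjazuzageu.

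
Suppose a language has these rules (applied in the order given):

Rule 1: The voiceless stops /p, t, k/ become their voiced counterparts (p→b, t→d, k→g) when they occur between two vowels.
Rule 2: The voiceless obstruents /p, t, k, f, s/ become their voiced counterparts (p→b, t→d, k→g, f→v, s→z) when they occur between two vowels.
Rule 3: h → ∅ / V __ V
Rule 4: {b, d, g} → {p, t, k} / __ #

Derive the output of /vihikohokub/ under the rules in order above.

Rule 1 (intervocalic voicing): /k/ is a voiceless stop between vowels /i/ and /o/, so it voices to [g]. /k/ is a voiceless stop between vowels /o/ and /u/, so it voices to [g]. /vihikohokub/ → vihigohogub.
Rule 2 (intervocalic voicing): no segment meets the environment; /vihigohogub/ is unchanged.
Rule 3 (intervocalic h-deletion): /h/ occurs between vowels /i/ and /i/, so it deletes. /h/ occurs between vowels /o/ and /o/, so it deletes. /vihigohogub/ → viigoogub.
Rule 4 (final devoicing): /b/ is a voiced stop in word-final position, so it devoices to [p]. /viigoogub/ → viigoogup.

viigoogup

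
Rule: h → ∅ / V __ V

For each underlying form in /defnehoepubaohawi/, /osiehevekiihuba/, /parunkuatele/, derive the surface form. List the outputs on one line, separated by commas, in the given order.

/defnehoepubaohawi/: /h/ occurs between vowels /e/ and /o/, so it deletes. /h/ occurs between vowels /o/ and /a/, so it deletes. → [defneoepubaoawi].
/osiehevekiihuba/: /h/ occurs between vowels /e/ and /e/, so it deletes. /h/ occurs between vowels /i/ and /u/, so it deletes. → [osieevekiiuba].
/parunkuatele/: the rule's environment is not met; surfaces unchanged as [parunkuatele].

defneoepubaoawi, osieevekiiuba, parunkuatele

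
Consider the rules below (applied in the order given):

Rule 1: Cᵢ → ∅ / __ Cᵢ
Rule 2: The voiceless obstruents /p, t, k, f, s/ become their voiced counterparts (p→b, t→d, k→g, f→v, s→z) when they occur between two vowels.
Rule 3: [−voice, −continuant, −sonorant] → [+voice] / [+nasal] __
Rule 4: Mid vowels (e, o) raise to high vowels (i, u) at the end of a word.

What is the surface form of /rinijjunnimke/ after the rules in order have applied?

Rule 1 (degemination): /jj/ is a geminate; the first /j/ deletes. /nn/ is a geminate; the first /n/ deletes. /rinijjunnimke/ → rinijunimke.
Rule 2 (intervocalic voicing): no segment meets the environment; /rinijunimke/ is unchanged.
Rule 3 (post-nasal voicing): /k/ is a voiceless stop immediately after the nasal /m/, so it voices to [g]. /rinijunimke/ → rinijunimge.
Rule 4 (final vowel raising): /e/ is a mid vowel in word-final position, so it raises to [i]. /rinijunimge/ → rinijunimgi.

rinijunimgi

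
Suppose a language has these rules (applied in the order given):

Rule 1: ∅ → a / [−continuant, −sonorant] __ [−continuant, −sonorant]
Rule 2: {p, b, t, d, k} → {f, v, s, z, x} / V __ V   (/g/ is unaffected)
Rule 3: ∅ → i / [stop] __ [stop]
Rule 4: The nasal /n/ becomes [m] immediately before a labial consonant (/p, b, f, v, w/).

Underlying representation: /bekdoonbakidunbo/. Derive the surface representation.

bexazoombaxizumbo

Rule 1 (stop-cluster a-epenthesis): /k/ and /d/ form a stop–stop cluster, so [a] is inserted between them. /bekdoonbakidunbo/ → bekadoonbakidunbo.
Rule 2 (intervocalic spirantization): /k/ is a stop between vowels /e/ and /a/, so it spirantizes to the fricative [x]. /d/ is a stop between vowels /a/ and /o/, so it spirantizes to the fricative [z]. /k/ is a stop between vowels /a/ and /i/, so it spirantizes to the fricative [x]. /d/ is a stop between vowels /i/ and /u/, so it spirantizes to the fricative [z]. /bekadoonbakidunbo/ → bexazoonbaxizunbo.
Rule 3 (stop-cluster i-epenthesis): no segment meets the environment; /bexazoonbaxizunbo/ is unchanged.
Rule 4 (nasal place assimilation): /n/ precedes the labial consonant /b/, so it assimilates in place to [m]. /n/ precedes the labial consonant /b/, so it assimilates in place to [m]. /bexazoonbaxizunbo/ → bexazoombaxizumbo.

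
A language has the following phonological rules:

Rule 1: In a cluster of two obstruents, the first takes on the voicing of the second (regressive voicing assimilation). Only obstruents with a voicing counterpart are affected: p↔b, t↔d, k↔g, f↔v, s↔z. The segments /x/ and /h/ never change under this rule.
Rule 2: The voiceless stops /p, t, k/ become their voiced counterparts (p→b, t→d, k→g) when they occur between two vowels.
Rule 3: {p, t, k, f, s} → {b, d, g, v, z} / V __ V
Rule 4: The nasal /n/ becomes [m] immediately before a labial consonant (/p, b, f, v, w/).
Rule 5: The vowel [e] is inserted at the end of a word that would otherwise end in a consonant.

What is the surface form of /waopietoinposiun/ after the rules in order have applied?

Rule 1 (regressive voicing assimilation): no segment meets the environment; /waopietoinposiun/ is unchanged.
Rule 2 (intervocalic voicing): /p/ is a voiceless stop between vowels /o/ and /i/, so it voices to [b]. /t/ is a voiceless stop between vowels /e/ and /o/, so it voices to [d]. /waopietoinposiun/ → waobiedoinposiun.
Rule 3 (intervocalic voicing): /s/ is a voiceless obstruent between vowels /o/ and /i/, so it voices to [z]. /waobiedoinposiun/ → waobiedoinpoziun.
Rule 4 (nasal place assimilation): /n/ precedes the labial consonant /p/, so it assimilates in place to [m]. /waobiedoinpoziun/ → waobiedoimpoziun.
Rule 5 (final e-epenthesis): the form ends in the consonant /n/, so [e] is inserted word-finally. /waobiedoimpoziun/ → waobiedoimpoziune.

waobiedoimpoziune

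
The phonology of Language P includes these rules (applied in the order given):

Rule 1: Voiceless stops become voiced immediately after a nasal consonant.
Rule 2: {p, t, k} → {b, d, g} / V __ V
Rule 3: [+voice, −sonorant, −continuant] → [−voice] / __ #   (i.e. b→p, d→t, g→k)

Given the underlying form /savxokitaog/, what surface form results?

savxogidaok

Rule 1 (post-nasal voicing): no segment meets the environment; /savxokitaog/ is unchanged.
Rule 2 (intervocalic voicing): /k/ is a voiceless stop between vowels /o/ and /i/, so it voices to [g]. /t/ is a voiceless stop between vowels /i/ and /a/, so it voices to [d]. /savxokitaog/ → savxogidaog.
Rule 3 (final devoicing): /g/ is a voiced stop in word-final position, so it devoices to [k]. /savxogidaog/ → savxogidaok.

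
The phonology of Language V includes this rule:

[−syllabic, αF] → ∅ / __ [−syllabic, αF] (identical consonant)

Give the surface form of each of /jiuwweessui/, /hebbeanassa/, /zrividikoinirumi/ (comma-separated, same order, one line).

/jiuwweessui/: /ww/ is a geminate; the first /w/ deletes. /ss/ is a geminate; the first /s/ deletes. → [jiuweesui].
/hebbeanassa/: /bb/ is a geminate; the first /b/ deletes. /ss/ is a geminate; the first /s/ deletes. → [hebeanasa].
/zrividikoinirumi/: the rule's environment is not met; surfaces unchanged as [zrividikoinirumi].

jiuweesui, hebeanasa, zrividikoinirumi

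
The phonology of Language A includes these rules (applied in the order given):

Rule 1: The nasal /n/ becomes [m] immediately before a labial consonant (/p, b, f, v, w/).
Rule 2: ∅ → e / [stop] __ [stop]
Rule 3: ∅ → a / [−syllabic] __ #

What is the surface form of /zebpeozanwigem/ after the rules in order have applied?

zebepeozamwigema

Rule 1 (nasal place assimilation): /n/ precedes the labial consonant /w/, so it assimilates in place to [m]. /zebpeozanwigem/ → zebpeozamwigem.
Rule 2 (stop-cluster e-epenthesis): /b/ and /p/ form a stop–stop cluster, so [e] is inserted between them. /zebpeozamwigem/ → zebepeozamwigem.
Rule 3 (final a-epenthesis): the form ends in the consonant /m/, so [a] is inserted word-finally. /zebepeozamwigem/ → zebepeozamwigema.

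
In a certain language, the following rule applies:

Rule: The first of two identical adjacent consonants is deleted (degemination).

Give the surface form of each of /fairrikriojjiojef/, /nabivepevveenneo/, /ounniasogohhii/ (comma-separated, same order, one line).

fairikriojiojef, nabivepeveeneo, ouniasogohii

/fairrikriojjiojef/: /rr/ is a geminate; the first /r/ deletes. /jj/ is a geminate; the first /j/ deletes. → [fairikriojiojef].
/nabivepevveenneo/: /vv/ is a geminate; the first /v/ deletes. /nn/ is a geminate; the first /n/ deletes. → [nabivepeveeneo].
/ounniasogohhii/: /nn/ is a geminate; the first /n/ deletes. /hh/ is a geminate; the first /h/ deletes. → [ouniasogohii].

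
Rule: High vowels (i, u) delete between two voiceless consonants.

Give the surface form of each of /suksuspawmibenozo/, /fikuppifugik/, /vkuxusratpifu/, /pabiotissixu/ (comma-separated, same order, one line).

/suksuspawmibenozo/: /u/ is a high vowel flanked by voiceless consonants /s/ and /k/, so it deletes. /u/ is a high vowel flanked by voiceless consonants /s/ and /s/, so it deletes. → [sksspawmibenozo].
/fikuppifugik/: /i/ is a high vowel flanked by voiceless consonants /f/ and /k/, so it deletes. /u/ is a high vowel flanked by voiceless consonants /k/ and /p/, so it deletes. /i/ is a high vowel flanked by voiceless consonants /p/ and /f/, so it deletes. → [fkppfugik].
/vkuxusratpifu/: /u/ is a high vowel flanked by voiceless consonants /k/ and /x/, so it deletes. /u/ is a high vowel flanked by voiceless consonants /x/ and /s/, so it deletes. /i/ is a high vowel flanked by voiceless consonants /p/ and /f/, so it deletes. → [vkxsratpfu].
/pabiotissixu/: /i/ is a high vowel flanked by voiceless consonants /t/ and /s/, so it deletes. /i/ is a high vowel flanked by voiceless consonants /s/ and /x/, so it deletes. → [pabiotssxu].

sksspawmibenozo, fkppfugik, vkxsratpfu, pabiotssxu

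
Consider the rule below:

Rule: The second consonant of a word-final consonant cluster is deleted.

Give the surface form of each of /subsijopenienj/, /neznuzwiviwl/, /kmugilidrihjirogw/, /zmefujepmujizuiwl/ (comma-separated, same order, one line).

subsijopenien, neznuzwiviw, kmugilidrihjirog, zmefujepmujizuiw

/subsijopenienj/: /j/ is the second consonant of a word-final cluster /nj/, so it deletes. → [subsijopenien].
/neznuzwiviwl/: /l/ is the second consonant of a word-final cluster /wl/, so it deletes. → [neznuzwiviw].
/kmugilidrihjirogw/: /w/ is the second consonant of a word-final cluster /gw/, so it deletes. → [kmugilidrihjirog].
/zmefujepmujizuiwl/: /l/ is the second consonant of a word-final cluster /wl/, so it deletes. → [zmefujepmujizuiw].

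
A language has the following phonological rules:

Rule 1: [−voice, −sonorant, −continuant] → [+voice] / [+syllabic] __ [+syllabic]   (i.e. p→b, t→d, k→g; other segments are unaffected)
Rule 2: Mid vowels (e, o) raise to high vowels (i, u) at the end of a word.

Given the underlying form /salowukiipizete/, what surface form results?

Rule 1 (intervocalic voicing): /k/ is a voiceless stop between vowels /u/ and /i/, so it voices to [g]. /p/ is a voiceless stop between vowels /i/ and /i/, so it voices to [b]. /t/ is a voiceless stop between vowels /e/ and /e/, so it voices to [d]. /salowukiipizete/ → salowugiibizede.
Rule 2 (final vowel raising): /e/ is a mid vowel in word-final position, so it raises to [i]. /salowugiibizede/ → salowugiibizedi.

salowugiibizedi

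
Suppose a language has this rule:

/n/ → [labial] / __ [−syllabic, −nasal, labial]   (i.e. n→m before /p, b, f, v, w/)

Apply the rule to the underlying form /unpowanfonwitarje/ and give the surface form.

umpowamfomwitarje

/n/ precedes the labial consonant /p/, so it assimilates in place to [m].
/n/ precedes the labial consonant /f/, so it assimilates in place to [m].
/n/ precedes the labial consonant /w/, so it assimilates in place to [m].
Surface form: [umpowamfomwitarje].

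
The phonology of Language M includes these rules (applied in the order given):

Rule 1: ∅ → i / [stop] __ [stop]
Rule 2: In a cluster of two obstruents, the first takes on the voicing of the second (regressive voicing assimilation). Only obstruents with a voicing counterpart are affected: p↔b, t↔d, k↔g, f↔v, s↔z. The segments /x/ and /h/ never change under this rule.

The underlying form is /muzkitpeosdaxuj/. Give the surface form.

muskitipeozdaxuj

Rule 1 (stop-cluster i-epenthesis): /t/ and /p/ form a stop–stop cluster, so [i] is inserted between them. /muzkitpeosdaxuj/ → muzkitipeosdaxuj.
Rule 2 (regressive voicing assimilation): /z/ precedes the voiceless obstruent /k/, so it devoices to [s] by assimilation. /s/ precedes the voiced obstruent /d/, so it voices to [z] by assimilation. /muzkitipeosdaxuj/ → muskitipeozdaxuj.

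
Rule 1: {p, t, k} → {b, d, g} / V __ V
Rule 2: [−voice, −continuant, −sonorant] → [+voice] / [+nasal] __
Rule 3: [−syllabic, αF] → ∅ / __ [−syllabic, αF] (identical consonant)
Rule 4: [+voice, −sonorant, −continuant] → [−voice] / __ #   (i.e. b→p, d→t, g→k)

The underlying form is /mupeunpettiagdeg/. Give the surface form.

Rule 1 (intervocalic voicing): /p/ is a voiceless stop between vowels /u/ and /e/, so it voices to [b]. /mupeunpettiagdeg/ → mubeunpettiagdeg.
Rule 2 (post-nasal voicing): /p/ is a voiceless stop immediately after the nasal /n/, so it voices to [b]. /mubeunpettiagdeg/ → mubeunbettiagdeg.
Rule 3 (degemination): /tt/ is a geminate; the first /t/ deletes. /mubeunbettiagdeg/ → mubeunbetiagdeg.
Rule 4 (final devoicing): /g/ is a voiced stop in word-final position, so it devoices to [k]. /mubeunbetiagdeg/ → mubeunbetiagdek.

mubeunbetiagdek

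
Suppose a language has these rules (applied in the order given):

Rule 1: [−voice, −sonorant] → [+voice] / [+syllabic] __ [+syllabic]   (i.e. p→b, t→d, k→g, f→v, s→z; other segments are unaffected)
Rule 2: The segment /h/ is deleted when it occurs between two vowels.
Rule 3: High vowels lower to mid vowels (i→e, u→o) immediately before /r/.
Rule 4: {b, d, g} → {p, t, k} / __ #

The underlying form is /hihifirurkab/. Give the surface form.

Rule 1 (intervocalic voicing): /f/ is a voiceless obstruent between vowels /i/ and /i/, so it voices to [v]. /hihifirurkab/ → hihivirurkab.
Rule 2 (intervocalic h-deletion): /h/ occurs between vowels /i/ and /i/, so it deletes. /hihivirurkab/ → hiivirurkab.
Rule 3 (pre-rhotic lowering): /i/ is a high vowel immediately before /r/, so it lowers to [e]. /u/ is a high vowel immediately before /r/, so it lowers to [o]. /hiivirurkab/ → hiiverorkab.
Rule 4 (final devoicing): /b/ is a voiced stop in word-final position, so it devoices to [p]. /hiiverorkab/ → hiiverorkap.

hiiverorkap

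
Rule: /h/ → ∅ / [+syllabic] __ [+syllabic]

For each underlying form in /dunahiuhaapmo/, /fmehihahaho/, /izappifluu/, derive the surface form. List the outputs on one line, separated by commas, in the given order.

/dunahiuhaapmo/: /h/ occurs between vowels /a/ and /i/, so it deletes. /h/ occurs between vowels /u/ and /a/, so it deletes. → [dunaiuaapmo].
/fmehihahaho/: /h/ occurs between vowels /e/ and /i/, so it deletes. /h/ occurs between vowels /i/ and /a/, so it deletes. /h/ occurs between vowels /a/ and /a/, so it deletes. /h/ occurs between vowels /a/ and /o/, so it deletes. → [fmeiaao].
/izappifluu/: the rule's environment is not met; surfaces unchanged as [izappifluu].

dunaiuaapmo, fmeiaao, izappifluu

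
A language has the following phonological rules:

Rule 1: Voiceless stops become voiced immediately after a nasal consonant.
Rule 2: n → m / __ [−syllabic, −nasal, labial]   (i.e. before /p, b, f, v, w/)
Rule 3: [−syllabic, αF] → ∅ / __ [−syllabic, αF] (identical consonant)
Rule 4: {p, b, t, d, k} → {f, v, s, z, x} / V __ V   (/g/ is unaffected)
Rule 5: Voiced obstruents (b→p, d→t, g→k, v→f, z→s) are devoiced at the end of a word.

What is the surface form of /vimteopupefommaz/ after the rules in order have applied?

vimdeofufefomas

Rule 1 (post-nasal voicing): /t/ is a voiceless stop immediately after the nasal /m/, so it voices to [d]. /vimteopupefommaz/ → vimdeopupefommaz.
Rule 2 (nasal place assimilation): no segment meets the environment; /vimdeopupefommaz/ is unchanged.
Rule 3 (degemination): /mm/ is a geminate; the first /m/ deletes. /vimdeopupefommaz/ → vimdeopupefomaz.
Rule 4 (intervocalic spirantization): /p/ is a stop between vowels /o/ and /u/, so it spirantizes to the fricative [f]. /p/ is a stop between vowels /u/ and /e/, so it spirantizes to the fricative [f]. /vimdeopupefomaz/ → vimdeofufefomaz.
Rule 5 (final devoicing): /z/ is a voiced obstruent in word-final position, so it devoices to [s]. /vimdeofufefomaz/ → vimdeofufefomas.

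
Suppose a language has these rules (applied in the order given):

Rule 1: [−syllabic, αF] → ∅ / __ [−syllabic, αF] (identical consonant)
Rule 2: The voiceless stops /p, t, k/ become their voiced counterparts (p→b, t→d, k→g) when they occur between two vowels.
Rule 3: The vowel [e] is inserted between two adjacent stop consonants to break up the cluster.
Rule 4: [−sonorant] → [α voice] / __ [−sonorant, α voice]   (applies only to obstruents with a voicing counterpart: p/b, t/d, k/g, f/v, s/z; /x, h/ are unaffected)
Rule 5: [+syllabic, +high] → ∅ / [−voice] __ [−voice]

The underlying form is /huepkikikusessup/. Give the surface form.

Rule 1 (degemination): /ss/ is a geminate; the first /s/ deletes. /huepkikikusessup/ → huepkikikusesup.
Rule 2 (intervocalic voicing): /k/ is a voiceless stop between vowels /i/ and /i/, so it voices to [g]. /k/ is a voiceless stop between vowels /i/ and /u/, so it voices to [g]. /huepkikikusesup/ → huepkigigusesup.
Rule 3 (stop-cluster e-epenthesis): /p/ and /k/ form a stop–stop cluster, so [e] is inserted between them. /huepkigigusesup/ → huepekigigusesup.
Rule 4 (regressive voicing assimilation): no segment meets the environment; /huepekigigusesup/ is unchanged.
Rule 5 (high vowel syncope): /u/ is a high vowel flanked by voiceless consonants /s/ and /p/, so it deletes. /huepekigigusesup/ → huepekigigusesp.

huepekigigusesp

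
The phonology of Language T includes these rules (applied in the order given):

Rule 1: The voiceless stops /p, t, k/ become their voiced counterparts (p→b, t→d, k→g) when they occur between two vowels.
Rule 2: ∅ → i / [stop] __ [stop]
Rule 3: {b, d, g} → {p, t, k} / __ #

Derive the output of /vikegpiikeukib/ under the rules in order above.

vigegipiigeugip

Rule 1 (intervocalic voicing): /k/ is a voiceless stop between vowels /i/ and /e/, so it voices to [g]. /k/ is a voiceless stop between vowels /i/ and /e/, so it voices to [g]. /k/ is a voiceless stop between vowels /u/ and /i/, so it voices to [g]. /vikegpiikeukib/ → vigegpiigeugib.
Rule 2 (stop-cluster i-epenthesis): /g/ and /p/ form a stop–stop cluster, so [i] is inserted between them. /vigegpiigeugib/ → vigegipiigeugib.
Rule 3 (final devoicing): /b/ is a voiced stop in word-final position, so it devoices to [p]. /vigegipiigeugib/ → vigegipiigeugip.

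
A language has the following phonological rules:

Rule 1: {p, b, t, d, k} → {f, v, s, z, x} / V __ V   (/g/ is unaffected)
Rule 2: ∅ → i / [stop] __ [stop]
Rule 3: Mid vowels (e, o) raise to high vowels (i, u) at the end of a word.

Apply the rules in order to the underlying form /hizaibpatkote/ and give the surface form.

Rule 1 (intervocalic spirantization): /t/ is a stop between vowels /o/ and /e/, so it spirantizes to the fricative [s]. /hizaibpatkote/ → hizaibpatkose.
Rule 2 (stop-cluster i-epenthesis): /b/ and /p/ form a stop–stop cluster, so [i] is inserted between them. /t/ and /k/ form a stop–stop cluster, so [i] is inserted between them. /hizaibpatkose/ → hizaibipatikose.
Rule 3 (final vowel raising): /e/ is a mid vowel in word-final position, so it raises to [i]. /hizaibipatikose/ → hizaibipatikosi.

hizaibipatikosi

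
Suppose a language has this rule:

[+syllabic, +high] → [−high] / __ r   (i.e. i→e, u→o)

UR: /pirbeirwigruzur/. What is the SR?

Scanning /pirbeirwigruzur/: /i/ is a high vowel immediately before /r/, so it lowers to [e]; /i/ is a high vowel immediately before /r/, so it lowers to [e]; /i/ at position 9 is not in the conditioning environment; /u/ at position 12 is not in the conditioning environment; /u/ is a high vowel immediately before /r/, so it lowers to [o].
Result: [perbeerwigruzor].

perbeerwigruzor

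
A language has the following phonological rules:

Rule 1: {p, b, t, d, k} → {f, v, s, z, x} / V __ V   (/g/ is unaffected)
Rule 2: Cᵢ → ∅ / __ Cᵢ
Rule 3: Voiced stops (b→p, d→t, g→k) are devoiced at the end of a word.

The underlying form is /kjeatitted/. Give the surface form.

Rule 1 (intervocalic spirantization): /t/ is a stop between vowels /a/ and /i/, so it spirantizes to the fricative [s]. /kjeatitted/ → kjeasitted.
Rule 2 (degemination): /tt/ is a geminate; the first /t/ deletes. /kjeasitted/ → kjeasited.
Rule 3 (final devoicing): /d/ is a voiced stop in word-final position, so it devoices to [t]. /kjeasited/ → kjeasitet.

kjeasitet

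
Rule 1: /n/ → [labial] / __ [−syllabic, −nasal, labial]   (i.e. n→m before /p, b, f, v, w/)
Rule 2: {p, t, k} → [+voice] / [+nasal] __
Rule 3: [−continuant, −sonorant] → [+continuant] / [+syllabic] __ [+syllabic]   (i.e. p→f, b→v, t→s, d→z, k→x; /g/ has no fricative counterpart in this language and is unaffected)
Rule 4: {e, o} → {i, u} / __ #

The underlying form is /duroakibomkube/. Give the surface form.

duroaxivomguvi

Rule 1 (nasal place assimilation): no segment meets the environment; /duroakibomkube/ is unchanged.
Rule 2 (post-nasal voicing): /k/ is a voiceless stop immediately after the nasal /m/, so it voices to [g]. /duroakibomkube/ → duroakibomgube.
Rule 3 (intervocalic spirantization): /k/ is a stop between vowels /a/ and /i/, so it spirantizes to the fricative [x]. /b/ is a stop between vowels /i/ and /o/, so it spirantizes to the fricative [v]. /b/ is a stop between vowels /u/ and /e/, so it spirantizes to the fricative [v]. /duroakibomgube/ → duroaxivomguve.
Rule 4 (final vowel raising): /e/ is a mid vowel in word-final position, so it raises to [i]. /duroaxivomguve/ → duroaxivomguvi.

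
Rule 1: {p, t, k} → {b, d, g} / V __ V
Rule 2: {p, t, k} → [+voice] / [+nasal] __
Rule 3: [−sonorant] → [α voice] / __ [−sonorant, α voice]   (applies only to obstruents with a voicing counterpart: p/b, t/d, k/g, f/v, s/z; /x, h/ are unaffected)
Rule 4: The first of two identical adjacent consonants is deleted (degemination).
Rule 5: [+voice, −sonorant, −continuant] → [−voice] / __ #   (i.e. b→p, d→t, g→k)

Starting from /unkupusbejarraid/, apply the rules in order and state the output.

Rule 1 (intervocalic voicing): /p/ is a voiceless stop between vowels /u/ and /u/, so it voices to [b]. /unkupusbejarraid/ → unkubusbejarraid.
Rule 2 (post-nasal voicing): /k/ is a voiceless stop immediately after the nasal /n/, so it voices to [g]. /unkubusbejarraid/ → ungubusbejarraid.
Rule 3 (regressive voicing assimilation): /s/ precedes the voiced obstruent /b/, so it voices to [z] by assimilation. /ungubusbejarraid/ → ungubuzbejarraid.
Rule 4 (degemination): /rr/ is a geminate; the first /r/ deletes. /ungubuzbejarraid/ → ungubuzbejaraid.
Rule 5 (final devoicing): /d/ is a voiced stop in word-final position, so it devoices to [t]. /ungubuzbejaraid/ → ungubuzbejarait.

ungubuzbejarait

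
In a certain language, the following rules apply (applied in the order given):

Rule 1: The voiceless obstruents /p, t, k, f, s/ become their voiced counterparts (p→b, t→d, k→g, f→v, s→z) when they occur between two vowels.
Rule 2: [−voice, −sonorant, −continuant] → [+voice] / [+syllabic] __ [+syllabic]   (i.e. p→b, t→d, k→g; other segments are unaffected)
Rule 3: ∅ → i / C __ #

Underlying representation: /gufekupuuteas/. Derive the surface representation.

guvegubuudeasi

Rule 1 (intervocalic voicing): /f/ is a voiceless obstruent between vowels /u/ and /e/, so it voices to [v]. /k/ is a voiceless obstruent between vowels /e/ and /u/, so it voices to [g]. /p/ is a voiceless obstruent between vowels /u/ and /u/, so it voices to [b]. /t/ is a voiceless obstruent between vowels /u/ and /e/, so it voices to [d]. /gufekupuuteas/ → guvegubuudeas.
Rule 2 (intervocalic voicing): no segment meets the environment; /guvegubuudeas/ is unchanged.
Rule 3 (final i-epenthesis): the form ends in the consonant /s/, so [i] is inserted word-finally. /guvegubuudeas/ → guvegubuudeasi.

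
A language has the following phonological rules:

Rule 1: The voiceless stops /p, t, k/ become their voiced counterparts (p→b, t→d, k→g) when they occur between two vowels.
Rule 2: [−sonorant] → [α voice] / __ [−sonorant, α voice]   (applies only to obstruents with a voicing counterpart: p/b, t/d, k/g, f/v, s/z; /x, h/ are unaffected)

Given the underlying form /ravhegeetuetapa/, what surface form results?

Rule 1 (intervocalic voicing): /t/ is a voiceless stop between vowels /e/ and /u/, so it voices to [d]. /t/ is a voiceless stop between vowels /e/ and /a/, so it voices to [d]. /p/ is a voiceless stop between vowels /a/ and /a/, so it voices to [b]. /ravhegeetuetapa/ → ravhegeeduedaba.
Rule 2 (regressive voicing assimilation): /v/ precedes the voiceless obstruent /h/, so it devoices to [f] by assimilation. /ravhegeeduedaba/ → rafhegeeduedaba.

rafhegeeduedaba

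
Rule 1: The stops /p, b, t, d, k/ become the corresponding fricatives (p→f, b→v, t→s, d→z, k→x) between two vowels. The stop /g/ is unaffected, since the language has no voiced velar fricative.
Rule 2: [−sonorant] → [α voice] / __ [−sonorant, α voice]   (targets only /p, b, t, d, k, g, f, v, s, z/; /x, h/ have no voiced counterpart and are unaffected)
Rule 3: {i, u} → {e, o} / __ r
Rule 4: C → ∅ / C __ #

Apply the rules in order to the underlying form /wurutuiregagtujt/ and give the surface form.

Rule 1 (intervocalic spirantization): /t/ is a stop between vowels /u/ and /u/, so it spirantizes to the fricative [s]. /wurutuiregagtujt/ → wurusuiregagtujt.
Rule 2 (regressive voicing assimilation): /g/ precedes the voiceless obstruent /t/, so it devoices to [k] by assimilation. /wurusuiregagtujt/ → wurusuiregaktujt.
Rule 3 (pre-rhotic lowering): /u/ is a high vowel immediately before /r/, so it lowers to [o]. /i/ is a high vowel immediately before /r/, so it lowers to [e]. /wurusuiregaktujt/ → worusueregaktujt.
Rule 4 (final cluster simplification): /t/ is the second consonant of a word-final cluster /jt/, so it deletes. /worusueregaktujt/ → worusueregaktuj.

worusueregaktuj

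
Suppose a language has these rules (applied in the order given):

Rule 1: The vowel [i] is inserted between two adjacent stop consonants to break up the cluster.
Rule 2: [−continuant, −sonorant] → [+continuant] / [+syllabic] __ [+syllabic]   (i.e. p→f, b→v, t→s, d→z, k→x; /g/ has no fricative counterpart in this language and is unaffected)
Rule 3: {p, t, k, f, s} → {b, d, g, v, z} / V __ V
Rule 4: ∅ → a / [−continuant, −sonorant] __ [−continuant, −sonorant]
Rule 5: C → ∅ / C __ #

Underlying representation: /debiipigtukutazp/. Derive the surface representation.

Rule 1 (stop-cluster i-epenthesis): /g/ and /t/ form a stop–stop cluster, so [i] is inserted between them. /debiipigtukutazp/ → debiipigitukutazp.
Rule 2 (intervocalic spirantization): /b/ is a stop between vowels /e/ and /i/, so it spirantizes to the fricative [v]. /p/ is a stop between vowels /i/ and /i/, so it spirantizes to the fricative [f]. /t/ is a stop between vowels /i/ and /u/, so it spirantizes to the fricative [s]. /k/ is a stop between vowels /u/ and /u/, so it spirantizes to the fricative [x]. /t/ is a stop between vowels /u/ and /a/, so it spirantizes to the fricative [s]. /debiipigitukutazp/ → deviifigisuxusazp.
Rule 3 (intervocalic voicing): /f/ is a voiceless obstruent between vowels /i/ and /i/, so it voices to [v]. /s/ is a voiceless obstruent between vowels /i/ and /u/, so it voices to [z]. /s/ is a voiceless obstruent between vowels /u/ and /a/, so it voices to [z]. /deviifigisuxusazp/ → deviivigizuxuzazp.
Rule 4 (stop-cluster a-epenthesis): no segment meets the environment; /deviivigizuxuzazp/ is unchanged.
Rule 5 (final cluster simplification): /p/ is the second consonant of a word-final cluster /zp/, so it deletes. /deviivigizuxuzazp/ → deviivigizuxuzaz.

deviivigizuxuzaz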